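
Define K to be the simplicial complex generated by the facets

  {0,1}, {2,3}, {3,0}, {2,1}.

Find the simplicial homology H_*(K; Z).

Take the total order 0 < 1 < 2 < 3 on the vertex set. Then K (dimension 1) consists of the simplices:

  0-simplices (4): [0], [1], [2], [3]
  1-simplices (4): [0,1], [0,3], [1,2], [2,3]

Hence C_0 ≅ Z^4, C_1 ≅ Z^4.

The boundary map ∂_1: C_1 → C_0 is given by ∂[p,q] = [q] − [p].
This gives a 4×4 integer matrix of rank 3; reducing to Smith normal form yields diagonal entries (1,1,1).

Computing H_k = (kernel of ∂_k) / (image of ∂_{k+1}):

  H_0: rank C_0 − rank ∂_1 = 4 − 3 = 1, and the invariant factors of ∂_1 are all 1, so H_0 ≅ Z.
  H_1: rank ker ∂_1 − rank ∂_2 = (4 − 3) − 0 = 1, and there is no ∂_2, so H_1 ≅ Z.

H_0 ≅ Z,  H_1 ≅ Z.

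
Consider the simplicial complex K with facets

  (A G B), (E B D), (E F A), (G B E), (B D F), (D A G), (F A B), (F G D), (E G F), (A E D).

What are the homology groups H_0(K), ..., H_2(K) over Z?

Order the vertices as A < B < D < E < F < G. Listing each simplex with vertices in this order, K has dimension 2 with simplices:

  0-simplices (6): A, B, D, E, F, G
  1-simplices (15): AB, AD, AE, AF, AG, BD, BE, BF, BG, DE, DF, DG, EF, EG, FG
  2-simplices (10): ABF, ABG, ADE, ADG, AEF, BDE, BDF, BEG, DFG, EFG

giving chain groups C_0 ≅ Z^6, C_1 ≅ Z^15, C_2 ≅ Z^10.

Boundary ∂_1: C_1 → C_0 maps an edge to its endpoints' difference, ∂[p,q] = q − p. For instance
  ∂AG = G − A.
The 6×15 boundary matrix has rank 5 and Smith normal form diag(1,1,1,1,1).

Boundary ∂_2: C_2 → C_1 acts by ∂[p,q,r] = [q,r] − [p,r] + [p,q]. For instance
  ∂BDF = DF − BF + BD,
  ∂ABG = BG − AG + AB.
As a 15×10 matrix over Z this has rank 10, with invariant factors (1,1,1,1,1,1,1,1,1,2).

From H_k ≅ ker(∂_k) / im(∂_{k+1}) we obtain:

  H_0: rank C_0 − rank ∂_1 = 6 − 5 = 1, and the invariant factors of ∂_1 are all 1, so H_0 = Z.
  H_1: rank ker ∂_1 − rank ∂_2 = (15 − 5) − 10 = 0, and ∂_2 has invariant factor 2 > 1, so H_1 = Z/2Z.
  H_2: rank ker ∂_2 − rank ∂_3 = (10 − 10) − 0 = 0, and there is no ∂_3, so H_2 = 0.

H_0 = Z,  H_1 = Z/2Z,  H_2 = 0.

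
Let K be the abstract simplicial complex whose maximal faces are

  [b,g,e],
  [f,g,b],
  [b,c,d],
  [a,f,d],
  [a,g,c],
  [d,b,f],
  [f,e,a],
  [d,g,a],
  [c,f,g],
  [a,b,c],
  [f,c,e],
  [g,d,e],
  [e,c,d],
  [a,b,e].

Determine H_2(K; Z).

H_2 ≅ Z.

K has 7 vertices, 21 edges, 14 triangles.
rank ∂_2 = 13, rank ∂_3 = 0 ⇒ b_2 = 14 − 13 − 0 = 1. So H_2 ≅ Z.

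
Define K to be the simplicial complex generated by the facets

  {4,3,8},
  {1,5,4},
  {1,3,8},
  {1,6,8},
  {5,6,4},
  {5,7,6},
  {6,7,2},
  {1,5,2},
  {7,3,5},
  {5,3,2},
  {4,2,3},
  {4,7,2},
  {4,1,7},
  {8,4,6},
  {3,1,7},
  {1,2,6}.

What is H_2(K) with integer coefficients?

H_2 = Z.

Fix the vertex order 1 < 2 < 3 < 4 < 5 < 6 < 7 < 8 and write every simplex with vertices in increasing order. Then dim K = 2 and the simplices of K are:

  0-simplices (8): [1], [2], [3], [4], [5], [6], [7], [8]
  1-simplices (24): (24 of them)
  2-simplices (16): [1,2,5], [1,2,6], [1,3,7], [1,3,8], [1,4,5], [1,4,7], [1,6,8], [2,3,4], [2,3,5], [2,4,7], [2,6,7], [3,4,8], [3,5,7], [4,5,6], [4,6,8], [5,6,7]

so the chain groups are C_0 ≅ Z^8, C_1 ≅ Z^24, C_2 ≅ Z^16.

∂_1: C_1 → C_0 maps an edge to its endpoints' difference, ∂[p,q] = q − p. For instance
  ∂[3,7] = [7] − [3].
As a 8×24 matrix over Z this has rank 7, with invariant factors (1,1,1,1,1,1,1).

Boundary ∂_2: C_2 → C_1 sends each 2-simplex [p,q,r] to [q,r] − [p,r] + [p,q]. For instance
  ∂[3,4,8] = [4,8] − [3,8] + [3,4],
  ∂[4,5,6] = [5,6] − [4,6] + [4,5].
The 24×16 boundary matrix has rank 15 and Smith normal form diag(1,1,1,1,1,1,1,1,1,1,1,1,1,1,1).

From H_k ≅ ker(∂_k) / im(∂_{k+1}) we obtain:

  H_2: rank ker ∂_2 − rank ∂_3 = (16 − 15) − 0 = 1, and there is no ∂_3, so H_2 = Z.

(K is a triangulation of the torus T^2.)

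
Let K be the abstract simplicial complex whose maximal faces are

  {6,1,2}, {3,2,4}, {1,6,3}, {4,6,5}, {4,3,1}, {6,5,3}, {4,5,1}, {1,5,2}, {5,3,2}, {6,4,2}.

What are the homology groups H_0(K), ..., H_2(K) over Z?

Take the total order 1 < 2 < 3 < 4 < 5 < 6 on the vertex set. Then K (dimension 2) consists of the simplices:

  0-simplices (6): [1], [2], [3], [4], [5], [6]
  1-simplices (15): [1,2], [1,3], [1,4], [1,5], [1,6], [2,3], [2,4], [2,5], [2,6], [3,4], [3,5], [3,6], [4,5], [4,6], [5,6]
  2-simplices (10): [1,2,5], [1,2,6], [1,3,4], [1,3,6], [1,4,5], [2,3,4], [2,3,5], [2,4,6], [3,5,6], [4,5,6]

Hence C_0 ≅ Z^6, C_1 ≅ Z^15, C_2 ≅ Z^10.

Boundary ∂_1: C_1 → C_0 is given by ∂[p,q] = [q] − [p]. For instance
  ∂[3,6] = [6] − [3].
This gives a 6×15 integer matrix of rank 5; reducing to Smith normal form yields diagonal entries (1,1,1,1,1).

The boundary map ∂_2: C_2 → C_1 maps a triangle to the signed sum of its edges. For instance
  ∂[4,5,6] = [5,6] − [4,6] + [4,5],
  ∂[1,2,6] = [2,6] − [1,6] + [1,2].
The resulting 15×10 matrix has rank 10, and its Smith normal form has invariant factors (1,1,1,1,1,1,1,1,1,2).

Reading off H_k = ker ∂_k / im ∂_{k+1}:

  H_0: rank C_0 − rank ∂_1 = 6 − 5 = 1, and the invariant factors of ∂_1 are all 1, so H_0 = Z.
  H_1: rank ker ∂_1 − rank ∂_2 = (15 − 5) − 10 = 0, and ∂_2 has invariant factor 2 > 1, so H_1 = Z/2Z.
  H_2: rank ker ∂_2 − rank ∂_3 = (10 − 10) − 0 = 0, and there is no ∂_3, so H_2 = 0.

H_0 ≅ Z,  H_1 ≅ Z/2Z,  H_2 = 0.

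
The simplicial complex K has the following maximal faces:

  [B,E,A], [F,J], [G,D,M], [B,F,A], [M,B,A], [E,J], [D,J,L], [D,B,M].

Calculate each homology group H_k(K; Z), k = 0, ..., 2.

H_0 = Z,  H_1 = Z^2,  H_2 = 0.

Order the vertices as A < B < D < E < F < G < J < L < M. Listing each simplex with vertices in this order, K has dimension 2 with simplices:

  0-simplices (9): A, B, D, E, F, G, J, L, M
  1-simplices (16): AB, AE, AF, AM, BD, BE, BF, BM, DG, DJ, DL, DM, EJ, FJ, GM, JL
  2-simplices (6): ABE, ABF, ABM, BDM, DGM, DJL

giving chain groups C_0 ≅ Z^9, C_1 ≅ Z^16, C_2 ≅ Z^6.

∂_1: C_1 → C_0 maps an edge to its endpoints' difference, ∂[p,q] = q − p. For instance
  ∂GM = M − G.
As a 9×16 matrix over Z this has rank 8, with invariant factors (1,1,1,1,1,1,1,1).

∂_2: C_2 → C_1 acts by ∂[p,q,r] = [q,r] − [p,r] + [p,q]. For instance
  ∂BDM = DM − BM + BD,
  ∂DJL = JL − DL + DJ.
The 16×6 boundary matrix has rank 6 and Smith normal form diag(1,1,1,1,1,1).

Reading off H_k = ker ∂_k / im ∂_{k+1}:

  H_0: rank C_0 − rank ∂_1 = 9 − 8 = 1, and the invariant factors of ∂_1 are all 1, so H_0 = Z.
  H_1: rank ker ∂_1 − rank ∂_2 = (16 − 8) − 6 = 2, and the invariant factors of ∂_2 are all 1, so H_1 = Z^2.
  H_2: rank ker ∂_2 − rank ∂_3 = (6 − 6) − 0 = 0, and there is no ∂_3, so H_2 = 0.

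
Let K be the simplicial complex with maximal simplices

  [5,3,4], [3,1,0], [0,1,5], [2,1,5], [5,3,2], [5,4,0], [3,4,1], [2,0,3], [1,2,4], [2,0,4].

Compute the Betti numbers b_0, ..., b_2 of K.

Fix the vertex order 0 < 1 < 2 < 3 < 4 < 5 and write every simplex with vertices in increasing order. Then dim K = 2 and the simplices of K are:

  0-simplices (6): [0], [1], [2], [3], [4], [5]
  1-simplices (15): [0,1], [0,2], [0,3], [0,4], [0,5], [1,2], [1,3], [1,4], [1,5], [2,3], [2,4], [2,5], [3,4], [3,5], [4,5]
  2-simplices (10): [0,1,3], [0,1,5], [0,2,3], [0,2,4], [0,4,5], [1,2,4], [1,2,5], [1,3,4], [2,3,5], [3,4,5]

giving chain groups C_0 ≅ Z^6, C_1 ≅ Z^15, C_2 ≅ Z^10.

Boundary ∂_1: C_1 → C_0 is given by ∂[p,q] = [q] − [p]. For instance
  ∂[1,5] = [5] − [1].
The resulting 6×15 matrix has rank 5, and its Smith normal form has invariant factors (1,1,1,1,1).

∂_2: C_2 → C_1 maps a triangle to the signed sum of its edges. For instance
  ∂[3,4,5] = [4,5] − [3,5] + [3,4],
  ∂[0,4,5] = [4,5] − [0,5] + [0,4].
The resulting 15×10 matrix has rank 10, and its Smith normal form has invariant factors (1,1,1,1,1,1,1,1,1,2).

Now H_k = ker ∂_k / im ∂_{k+1}, so:

  H_0: rank C_0 − rank ∂_1 = 6 − 5 = 1, and the invariant factors of ∂_1 are all 1, so H_0 ≅ Z.
  H_1: rank ker ∂_1 − rank ∂_2 = (15 − 5) − 10 = 0, and ∂_2 has invariant factor 2 > 1, so H_1 ≅ Z/2.
  H_2: rank ker ∂_2 − rank ∂_3 = (10 − 10) − 0 = 0, and there is no ∂_3, so H_2 ≅ 0.

Hence the Betti numbers are b_0 = 1, b_1 = 0, b_2 = 0.

b_0 = 1, b_1 = 0, b_2 = 0.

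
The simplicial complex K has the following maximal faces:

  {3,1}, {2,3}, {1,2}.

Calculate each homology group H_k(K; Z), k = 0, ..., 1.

H_0 = Z,  H_1 = Z.

Order the vertices as 1 < 2 < 3. Listing each simplex with vertices in this order, K has dimension 1 with simplices:

  0-simplices (3): [1], [2], [3]
  1-simplices (3): [1,2], [1,3], [2,3]

so the chain groups are C_0 ≅ Z^3, C_1 ≅ Z^3.

∂_1: C_1 → C_0 maps an edge to its endpoints' difference, ∂[p,q] = q − p.
The 3×3 boundary matrix has rank 2 and Smith normal form diag(1,1).

Reading off H_k = ker ∂_k / im ∂_{k+1}:

  H_0: rank C_0 − rank ∂_1 = 3 − 2 = 1, and the invariant factors of ∂_1 are all 1, so H_0 = Z.
  H_1: rank ker ∂_1 − rank ∂_2 = (3 − 2) − 0 = 1, and there is no ∂_2, so H_1 = Z.

As a check, the Euler characteristic is 3 − 3 = 0, which agrees with 1 − 1 = 0.
(K is a triangulation of the circle S^1.)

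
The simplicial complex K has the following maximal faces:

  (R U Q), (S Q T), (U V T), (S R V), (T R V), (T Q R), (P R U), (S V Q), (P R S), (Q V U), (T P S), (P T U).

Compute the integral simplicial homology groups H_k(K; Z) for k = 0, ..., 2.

Take the total order P < Q < R < S < T < U < V on the vertex set. Then K (dimension 2) consists of the simplices:

  0-simplices (7): P, Q, R, S, T, U, V
  1-simplices (18): PR, PS, PT, PU, QR, QS, QT, QU, QV, RS, RT, RU, RV, ST, SV, TU, TV, UV
  2-simplices (12): PRS, PRU, PST, PTU, QRT, QRU, QST, QSV, QUV, RSV, RTV, TUV

Hence C_0 ≅ Z^7, C_1 ≅ Z^18, C_2 ≅ Z^12.

∂_1: C_1 → C_0 is given by ∂[p,q] = [q] − [p]. For instance
  ∂QU = U − Q.
The resulting 7×18 matrix has rank 6, and its Smith normal form has invariant factors (1,1,1,1,1,1).

The boundary map ∂_2: C_2 → C_1 maps a triangle to the signed sum of its edges. For instance
  ∂PRU = RU − PU + PR,
  ∂RTV = TV − RV + RT.
The resulting 18×12 matrix has rank 12, and its Smith normal form has invariant factors (1,1,1,1,1,1,1,1,1,1,1,2).

Reading off H_k = ker ∂_k / im ∂_{k+1}:

  H_0: rank C_0 − rank ∂_1 = 7 − 6 = 1, and the invariant factors of ∂_1 are all 1, so H_0 ≅ Z.
  H_1: rank ker ∂_1 − rank ∂_2 = (18 − 6) − 12 = 0, and ∂_2 has invariant factor 2 > 1, so H_1 ≅ Z/2Z.
  H_2: rank ker ∂_2 − rank ∂_3 = (12 − 12) − 0 = 0, and there is no ∂_3, so H_2 ≅ 0.

As a check, the Euler characteristic is 7 − 18 + 12 = 1, which agrees with 1 − 0 + 0 = 1.

H_0 = Z,  H_1 = Z/2Z,  H_2 = 0.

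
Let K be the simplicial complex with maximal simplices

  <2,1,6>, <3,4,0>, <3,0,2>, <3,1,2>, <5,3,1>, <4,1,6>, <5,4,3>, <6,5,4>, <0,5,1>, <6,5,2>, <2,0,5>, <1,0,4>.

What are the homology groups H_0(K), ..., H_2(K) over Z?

H_0 = Z,  H_1 = Z/2,  H_2 = 0.

K has 7 vertices, 18 edges, 12 triangles.
rank ∂_0 = 0, rank ∂_1 = 6 ⇒ b_0 = 7 − 0 − 6 = 1; all invariant factors of ∂_1 are 1 so no torsion. So H_0 = Z.
rank ∂_1 = 6, rank ∂_2 = 12 ⇒ b_1 = 18 − 6 − 12 = 0; ∂_2 has invariant factor(s) [2] giving torsion. So H_1 = Z/2.
rank ∂_2 = 12, rank ∂_3 = 0 ⇒ b_2 = 12 − 12 − 0 = 0. So H_2 = 0.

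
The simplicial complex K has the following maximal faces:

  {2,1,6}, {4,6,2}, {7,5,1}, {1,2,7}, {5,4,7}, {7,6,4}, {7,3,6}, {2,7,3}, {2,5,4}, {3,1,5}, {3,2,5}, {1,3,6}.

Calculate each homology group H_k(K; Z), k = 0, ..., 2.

Fix the vertex order 1 < 2 < 3 < 4 < 5 < 6 < 7 and write every simplex with vertices in increasing order. Then dim K = 2 and the simplices of K are:

  0-simplices (7): [1], [2], [3], [4], [5], [6], [7]
  1-simplices (18): [1,2], [1,3], [1,5], [1,6], [1,7], [2,3], [2,4], [2,5], [2,6], [2,7], [3,5], [3,6], [3,7], [4,5], [4,6], [4,7], [5,7], [6,7]
  2-simplices (12): [1,2,6], [1,2,7], [1,3,5], [1,3,6], [1,5,7], [2,3,5], [2,3,7], [2,4,5], [2,4,6], [3,6,7], [4,5,7], [4,6,7]

giving chain groups C_0 ≅ Z^7, C_1 ≅ Z^18, C_2 ≅ Z^12.

Boundary ∂_1: C_1 → C_0 is given by ∂[p,q] = [q] − [p]. For instance
  ∂[5,7] = [7] − [5].
The resulting 7×18 matrix has rank 6, and its Smith normal form has invariant factors (1,1,1,1,1,1).

The boundary map ∂_2: C_2 → C_1 maps a triangle to the signed sum of its edges. For instance
  ∂[1,2,7] = [2,7] − [1,7] + [1,2],
  ∂[1,3,5] = [3,5] − [1,5] + [1,3].
The 18×12 boundary matrix has rank 12 and Smith normal form diag(1,1,1,1,1,1,1,1,1,1,1,2).

From H_k ≅ ker(∂_k) / im(∂_{k+1}) we obtain:

  H_0: rank C_0 − rank ∂_1 = 7 − 6 = 1, and the invariant factors of ∂_1 are all 1, so H_0 = Z.
  H_1: rank ker ∂_1 − rank ∂_2 = (18 − 6) − 12 = 0, and ∂_2 has invariant factor 2 > 1, so H_1 = Z/2Z.
  H_2: rank ker ∂_2 − rank ∂_3 = (12 − 12) − 0 = 0, and there is no ∂_3, so H_2 = 0.

H_0 ≅ Z,  H_1 ≅ Z/2Z,  H_2 = 0.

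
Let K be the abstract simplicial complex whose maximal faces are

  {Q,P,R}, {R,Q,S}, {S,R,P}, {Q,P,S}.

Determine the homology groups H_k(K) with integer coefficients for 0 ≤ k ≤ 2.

Order the vertices as P < Q < R < S. Listing each simplex with vertices in this order, K has dimension 2 with simplices:

  0-simplices (4): P, Q, R, S
  1-simplices (6): PQ, PR, PS, QR, QS, RS
  2-simplices (4): PQR, PQS, PRS, QRS

giving chain groups C_0 ≅ Z^4, C_1 ≅ Z^6, C_2 ≅ Z^4.

Boundary ∂_1: C_1 → C_0 maps an edge to its endpoints' difference, ∂[p,q] = q − p. For instance
  ∂PR = R − P.
The resulting 4×6 matrix has rank 3, and its Smith normal form has invariant factors (1,1,1).

Boundary ∂_2: C_2 → C_1 maps a triangle to the signed sum of its edges. For instance
  ∂PRS = RS − PS + PR,
  ∂PQS = QS − PS + PQ.
This gives a 6×4 integer matrix of rank 3; reducing to Smith normal form yields diagonal entries (1,1,1).

Computing H_k = (kernel of ∂_k) / (image of ∂_{k+1}):

  H_0: rank C_0 − rank ∂_1 = 4 − 3 = 1, and the invariant factors of ∂_1 are all 1, so H_0 ≅ Z.
  H_1: rank ker ∂_1 − rank ∂_2 = (6 − 3) − 3 = 0, and the invariant factors of ∂_2 are all 1, so H_1 ≅ 0.
  H_2: rank ker ∂_2 − rank ∂_3 = (4 − 3) − 0 = 1, and there is no ∂_3, so H_2 ≅ Z.

As a check, the Euler characteristic is 4 − 6 + 4 = 2, which agrees with 1 − 0 + 1 = 2.
(K is a triangulation of the 2-sphere S^2.)

H_0 ≅ Z,  H_1 = 0,  H_2 ≅ Z.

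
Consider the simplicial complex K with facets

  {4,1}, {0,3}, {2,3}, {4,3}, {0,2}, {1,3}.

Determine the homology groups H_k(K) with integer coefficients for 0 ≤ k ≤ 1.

Take the total order 0 < 1 < 2 < 3 < 4 on the vertex set. Then K (dimension 1) consists of the simplices:

  0-simplices (5): [0], [1], [2], [3], [4]
  1-simplices (6): [0,2], [0,3], [1,3], [1,4], [2,3], [3,4]

so the chain groups are C_0 ≅ Z^5, C_1 ≅ Z^6.

∂_1: C_1 → C_0 maps an edge to its endpoints' difference, ∂[p,q] = q − p. For instance
  ∂[1,4] = [4] − [1].
The 5×6 boundary matrix has rank 4 and Smith normal form diag(1,1,1,1).

Computing H_k = (kernel of ∂_k) / (image of ∂_{k+1}):

  H_0: rank C_0 − rank ∂_1 = 5 − 4 = 1, and the invariant factors of ∂_1 are all 1, so H_0 = Z.
  H_1: rank ker ∂_1 − rank ∂_2 = (6 − 4) − 0 = 2, and there is no ∂_2, so H_1 = Z^2.

As a check, the Euler characteristic is 5 − 6 = -1, which agrees with 1 − 2 = -1.
(K is a triangulation of a wedge of 2 circles.)

H_0 = Z,  H_1 = Z^2.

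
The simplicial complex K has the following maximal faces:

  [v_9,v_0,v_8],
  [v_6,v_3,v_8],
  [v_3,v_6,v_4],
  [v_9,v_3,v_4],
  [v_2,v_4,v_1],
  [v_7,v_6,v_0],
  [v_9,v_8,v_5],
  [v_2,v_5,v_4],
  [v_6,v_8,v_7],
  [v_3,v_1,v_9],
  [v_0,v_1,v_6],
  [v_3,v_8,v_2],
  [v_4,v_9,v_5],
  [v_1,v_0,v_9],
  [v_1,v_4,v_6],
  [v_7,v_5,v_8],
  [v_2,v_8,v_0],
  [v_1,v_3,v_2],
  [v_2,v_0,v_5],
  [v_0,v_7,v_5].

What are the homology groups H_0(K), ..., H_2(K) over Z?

Fix the vertex order v_0 < v_1 < v_2 < v_3 < v_4 < v_5 < v_6 < v_7 < v_8 < v_9 and write every simplex with vertices in increasing order. Then dim K = 2 and the simplices of K are:

  0-simplices (10): [v_0], [v_1], [v_2], [v_3], [v_4], [v_5], [v_6], [v_7], [v_8], [v_9]
  1-simplices (30): (30 of them)
  2-simplices (20): (20 of them)

Hence C_0 ≅ Z^10, C_1 ≅ Z^30, C_2 ≅ Z^20.

Boundary ∂_1: C_1 → C_0 sends each edge [p,q] (with p < q) to q − p. For instance
  ∂[v_4,v_9] = [v_9] − [v_4].
As a 10×30 matrix over Z this has rank 9, with invariant factors (1,1,1,1,1,1,1,1,1).

∂_2: C_2 → C_1 sends each 2-simplex [p,q,r] to [q,r] − [p,r] + [p,q]. For instance
  ∂[v_3,v_4,v_9] = [v_4,v_9] − [v_3,v_9] + [v_3,v_4],
  ∂[v_0,v_8,v_9] = [v_8,v_9] − [v_0,v_9] + [v_0,v_8].
This gives a 30×20 integer matrix of rank 20; reducing to Smith normal form yields diagonal entries (1,1,1,1,1,1,1,1,1,1,1,1,1,1,1,1,1,1,1,2).

Reading off H_k = ker ∂_k / im ∂_{k+1}:

  H_0: rank C_0 − rank ∂_1 = 10 − 9 = 1, and the invariant factors of ∂_1 are all 1, so H_0 ≅ Z.
  H_1: rank ker ∂_1 − rank ∂_2 = (30 − 9) − 20 = 1, and ∂_2 has invariant factor 2 > 1, so H_1 ≅ Z ⊕ Z/2Z.
  H_2: rank ker ∂_2 − rank ∂_3 = (20 − 20) − 0 = 0, and there is no ∂_3, so H_2 ≅ 0.

H_0 ≅ Z,  H_1 ≅ Z ⊕ Z/2Z,  H_2 = 0.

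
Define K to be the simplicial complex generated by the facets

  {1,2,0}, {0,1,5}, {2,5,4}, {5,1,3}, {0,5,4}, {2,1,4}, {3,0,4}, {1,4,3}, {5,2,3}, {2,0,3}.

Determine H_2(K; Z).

H_2 = 0.

We work with the vertex ordering 0 < 1 < 2 < 3 < 4 < 5. The simplices of K, each written with vertices in increasing order, are:

  0-simplices (6): [0], [1], [2], [3], [4], [5]
  1-simplices (15): [0,1], [0,2], [0,3], [0,4], [0,5], [1,2], [1,3], [1,4], [1,5], [2,3], [2,4], [2,5], [3,4], [3,5], [4,5]
  2-simplices (10): [0,1,2], [0,1,5], [0,2,3], [0,3,4], [0,4,5], [1,2,4], [1,3,4], [1,3,5], [2,3,5], [2,4,5]

giving chain groups C_0 ≅ Z^6, C_1 ≅ Z^15, C_2 ≅ Z^10.

Boundary ∂_1: C_1 → C_0 maps an edge to its endpoints' difference, ∂[p,q] = q − p.
The 6×15 boundary matrix has rank 5 and Smith normal form diag(1,1,1,1,1).

Boundary ∂_2: C_2 → C_1 maps a triangle to the signed sum of its edges. For instance
  ∂[1,3,4] = [3,4] − [1,4] + [1,3],
  ∂[0,4,5] = [4,5] − [0,5] + [0,4].
The 15×10 boundary matrix has rank 10 and Smith normal form diag(1,1,1,1,1,1,1,1,1,2).

Reading off H_k = ker ∂_k / im ∂_{k+1}:

  H_2: rank ker ∂_2 − rank ∂_3 = (10 − 10) − 0 = 0, and there is no ∂_3, so H_2 = 0.

(K is a triangulation of the real projective plane RP^2.)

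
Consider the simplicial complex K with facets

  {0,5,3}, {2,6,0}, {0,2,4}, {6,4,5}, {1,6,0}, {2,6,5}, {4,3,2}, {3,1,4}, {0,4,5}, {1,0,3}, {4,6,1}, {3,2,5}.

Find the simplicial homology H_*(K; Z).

Fix the vertex order 0 < 1 < 2 < 3 < 4 < 5 < 6 and write every simplex with vertices in increasing order. Then dim K = 2 and the simplices of K are:

  0-simplices (7): [0], [1], [2], [3], [4], [5], [6]
  1-simplices (18): [0,1], [0,2], [0,3], [0,4], [0,5], [0,6], [1,3], [1,4], [1,6], [2,3], [2,4], [2,5], [2,6], [3,4], [3,5], [4,5], [4,6], [5,6]
  2-simplices (12): [0,1,3], [0,1,6], [0,2,4], [0,2,6], [0,3,5], [0,4,5], [1,3,4], [1,4,6], [2,3,4], [2,3,5], [2,5,6], [4,5,6]

so the chain groups are C_0 ≅ Z^7, C_1 ≅ Z^18, C_2 ≅ Z^12.

The boundary map ∂_1: C_1 → C_0 is given by ∂[p,q] = [q] − [p]. For instance
  ∂[0,1] = [1] − [0].
The resulting 7×18 matrix has rank 6, and its Smith normal form has invariant factors (1,1,1,1,1,1).

∂_2: C_2 → C_1 sends each 2-simplex [p,q,r] to [q,r] − [p,r] + [p,q]. For instance
  ∂[0,2,4] = [2,4] − [0,4] + [0,2],
  ∂[2,3,5] = [3,5] − [2,5] + [2,3].
This gives a 18×12 integer matrix of rank 12; reducing to Smith normal form yields diagonal entries (1,1,1,1,1,1,1,1,1,1,1,2).

Reading off H_k = ker ∂_k / im ∂_{k+1}:

  H_0: rank C_0 − rank ∂_1 = 7 − 6 = 1, and the invariant factors of ∂_1 are all 1, so H_0 = Z.
  H_1: rank ker ∂_1 − rank ∂_2 = (18 − 6) − 12 = 0, and ∂_2 has invariant factor 2 > 1, so H_1 = Z/2Z.
  H_2: rank ker ∂_2 − rank ∂_3 = (12 − 12) − 0 = 0, and there is no ∂_3, so H_2 = 0.

H_0 ≅ Z,  H_1 ≅ Z/2Z,  H_2 = 0.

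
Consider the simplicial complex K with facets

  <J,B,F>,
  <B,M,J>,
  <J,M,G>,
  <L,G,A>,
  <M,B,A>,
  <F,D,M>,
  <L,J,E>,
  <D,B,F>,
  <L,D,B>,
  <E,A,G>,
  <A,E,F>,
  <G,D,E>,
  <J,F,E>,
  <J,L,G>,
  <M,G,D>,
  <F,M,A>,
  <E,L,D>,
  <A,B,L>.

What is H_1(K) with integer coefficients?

Order the vertices as A < B < D < E < F < G < J < L < M. Listing each simplex with vertices in this order, K has dimension 2 with simplices:

  0-simplices (9): A, B, D, E, F, G, J, L, M
  1-simplices (27): AB, AE, AF, AG, AL, AM, BD, BF, BJ, BL, BM, DE, DF, DG, DL, DM, EF, EG, EJ, EL, FJ, FM, GJ, GL, GM, JL, JM
  2-simplices (18): ABL, ABM, AEF, AEG, AFM, AGL, BDF, BDL, BFJ, BJM, DEG, DEL, DFM, DGM, EFJ, EJL, GJL, GJM

so the chain groups are C_0 ≅ Z^9, C_1 ≅ Z^27, C_2 ≅ Z^18.

The boundary map ∂_1: C_1 → C_0 maps an edge to its endpoints' difference, ∂[p,q] = q − p.
As a 9×27 matrix over Z this has rank 8, with invariant factors (1,1,1,1,1,1,1,1).

∂_2: C_2 → C_1 maps a triangle to the signed sum of its edges. For instance
  ∂AGL = GL − AL + AG,
  ∂EJL = JL − EL + EJ.
This gives a 27×18 integer matrix of rank 18; reducing to Smith normal form yields diagonal entries (1,1,1,1,1,1,1,1,1,1,1,1,1,1,1,1,1,2).

Now H_k = ker ∂_k / im ∂_{k+1}, so:

  H_1: rank ker ∂_1 − rank ∂_2 = (27 − 8) − 18 = 1, and ∂_2 has invariant factor 2 > 1, so H_1 ≅ Z ⊕ Z/2Z.

H_1 ≅ Z ⊕ Z/2Z.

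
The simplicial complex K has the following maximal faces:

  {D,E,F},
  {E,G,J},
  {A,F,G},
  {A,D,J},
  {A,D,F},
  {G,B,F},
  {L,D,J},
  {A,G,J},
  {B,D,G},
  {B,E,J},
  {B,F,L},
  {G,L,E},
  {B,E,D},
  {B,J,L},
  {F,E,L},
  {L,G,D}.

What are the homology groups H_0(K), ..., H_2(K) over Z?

Fix the vertex order A < B < D < E < F < G < J < L and write every simplex with vertices in increasing order. Then dim K = 2 and the simplices of K are:

  0-simplices (8): A, B, D, E, F, G, J, L
  1-simplices (24): AD, AF, AG, AJ, BD, BE, BF, BG, BJ, BL, DE, DF, DG, DJ, DL, EF, EG, EJ, EL, FG, FL, GJ, GL, JL
  2-simplices (16): ADF, ADJ, AFG, AGJ, BDE, BDG, BEJ, BFG, BFL, BJL, DEF, DGL, DJL, EFL, EGJ, EGL

giving chain groups C_0 ≅ Z^8, C_1 ≅ Z^24, C_2 ≅ Z^16.

∂_1: C_1 → C_0 sends each edge [p,q] (with p < q) to q − p.
The resulting 8×24 matrix has rank 7, and its Smith normal form has invariant factors (1,1,1,1,1,1,1).

The boundary map ∂_2: C_2 → C_1 maps a triangle to the signed sum of its edges. For instance
  ∂BFL = FL − BL + BF,
  ∂EGL = GL − EL + EG.
As a 24×16 matrix over Z this has rank 15, with invariant factors (1,1,1,1,1,1,1,1,1,1,1,1,1,1,1).

Computing H_k = (kernel of ∂_k) / (image of ∂_{k+1}):

  H_0: rank C_0 − rank ∂_1 = 8 − 7 = 1, and the invariant factors of ∂_1 are all 1, so H_0 ≅ Z.
  H_1: rank ker ∂_1 − rank ∂_2 = (24 − 7) − 15 = 2, and the invariant factors of ∂_2 are all 1, so H_1 ≅ Z^2.
  H_2: rank ker ∂_2 − rank ∂_3 = (16 − 15) − 0 = 1, and there is no ∂_3, so H_2 ≅ Z.

(K is a triangulation of the torus T^2.)

H_0 ≅ Z,  H_1 ≅ Z^2,  H_2 ≅ Z.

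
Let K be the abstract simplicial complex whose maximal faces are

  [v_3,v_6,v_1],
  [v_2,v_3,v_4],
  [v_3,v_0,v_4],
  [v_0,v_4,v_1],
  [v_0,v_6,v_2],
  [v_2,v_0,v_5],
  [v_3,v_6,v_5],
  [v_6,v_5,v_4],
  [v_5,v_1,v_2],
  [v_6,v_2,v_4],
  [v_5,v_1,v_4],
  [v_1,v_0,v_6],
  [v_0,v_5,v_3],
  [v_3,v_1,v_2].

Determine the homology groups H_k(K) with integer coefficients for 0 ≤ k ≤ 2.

H_0 = Z,  H_1 = Z^2,  H_2 = Z.

Take the total order v_0 < v_1 < v_2 < v_3 < v_4 < v_5 < v_6 on the vertex set. Then K (dimension 2) consists of the simplices:

  0-simplices (7): [v_0], [v_1], [v_2], [v_3], [v_4], [v_5], [v_6]
  1-simplices (21): (21 of them)
  2-simplices (14): (14 of them)

Hence C_0 ≅ Z^7, C_1 ≅ Z^21, C_2 ≅ Z^14.

Boundary ∂_1: C_1 → C_0 maps an edge to its endpoints' difference, ∂[p,q] = q − p.
This gives a 7×21 integer matrix of rank 6; reducing to Smith normal form yields diagonal entries (1,1,1,1,1,1).

∂_2: C_2 → C_1 acts by ∂[p,q,r] = [q,r] − [p,r] + [p,q]. For instance
  ∂[v_4,v_5,v_6] = [v_5,v_6] − [v_4,v_6] + [v_4,v_5],
  ∂[v_0,v_2,v_5] = [v_2,v_5] − [v_0,v_5] + [v_0,v_2].
As a 21×14 matrix over Z this has rank 13, with invariant factors (1,1,1,1,1,1,1,1,1,1,1,1,1).

Now H_k = ker ∂_k / im ∂_{k+1}, so:

  H_0: rank C_0 − rank ∂_1 = 7 − 6 = 1, and the invariant factors of ∂_1 are all 1, so H_0 = Z.
  H_1: rank ker ∂_1 − rank ∂_2 = (21 − 6) − 13 = 2, and the invariant factors of ∂_2 are all 1, so H_1 = Z^2.
  H_2: rank ker ∂_2 − rank ∂_3 = (14 − 13) − 0 = 1, and there is no ∂_3, so H_2 = Z.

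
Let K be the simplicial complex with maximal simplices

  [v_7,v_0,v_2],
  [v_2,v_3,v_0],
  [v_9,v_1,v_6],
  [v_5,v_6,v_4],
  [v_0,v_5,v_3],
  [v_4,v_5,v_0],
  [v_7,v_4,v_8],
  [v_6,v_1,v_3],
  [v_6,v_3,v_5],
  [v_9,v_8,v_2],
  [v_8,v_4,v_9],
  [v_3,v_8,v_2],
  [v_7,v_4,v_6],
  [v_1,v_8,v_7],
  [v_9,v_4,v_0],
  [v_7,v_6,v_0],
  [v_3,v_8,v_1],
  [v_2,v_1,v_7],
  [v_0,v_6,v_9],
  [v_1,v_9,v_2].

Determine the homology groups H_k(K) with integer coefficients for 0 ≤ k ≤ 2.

H_0 ≅ Z,  H_1 ≅ Z ⊕ Z/2,  H_2 = 0.

Fix the vertex order v_0 < v_1 < v_2 < v_3 < v_4 < v_5 < v_6 < v_7 < v_8 < v_9 and write every simplex with vertices in increasing order. Then dim K = 2 and the simplices of K are:

  0-simplices (10): [v_0], [v_1], [v_2], [v_3], [v_4], [v_5], [v_6], [v_7], [v_8], [v_9]
  1-simplices (30): (30 of them)
  2-simplices (20): (20 of them)

Hence C_0 ≅ Z^10, C_1 ≅ Z^30, C_2 ≅ Z^20.

∂_1: C_1 → C_0 sends each edge [p,q] (with p < q) to q − p. For instance
  ∂[v_4,v_7] = [v_7] − [v_4].
As a 10×30 matrix over Z this has rank 9, with invariant factors (1,1,1,1,1,1,1,1,1).

Boundary ∂_2: C_2 → C_1 maps a triangle to the signed sum of its edges. For instance
  ∂[v_2,v_8,v_9] = [v_8,v_9] − [v_2,v_9] + [v_2,v_8],
  ∂[v_0,v_3,v_5] = [v_3,v_5] − [v_0,v_5] + [v_0,v_3].
The resulting 30×20 matrix has rank 20, and its Smith normal form has invariant factors (1,1,1,1,1,1,1,1,1,1,1,1,1,1,1,1,1,1,1,2).

Now H_k = ker ∂_k / im ∂_{k+1}, so:

  H_0: rank C_0 − rank ∂_1 = 10 − 9 = 1, and the invariant factors of ∂_1 are all 1, so H_0 ≅ Z.
  H_1: rank ker ∂_1 − rank ∂_2 = (30 − 9) − 20 = 1, and ∂_2 has invariant factor 2 > 1, so H_1 ≅ Z ⊕ Z/2.
  H_2: rank ker ∂_2 − rank ∂_3 = (20 − 20) − 0 = 0, and there is no ∂_3, so H_2 ≅ 0.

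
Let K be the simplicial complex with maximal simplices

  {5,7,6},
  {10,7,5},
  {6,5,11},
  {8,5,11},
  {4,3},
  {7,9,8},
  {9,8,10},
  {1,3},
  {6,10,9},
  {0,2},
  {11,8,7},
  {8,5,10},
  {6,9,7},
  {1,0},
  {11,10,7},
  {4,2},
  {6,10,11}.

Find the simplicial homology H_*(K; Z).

Fix the vertex order 0 < 1 < 2 < 3 < 4 < 5 < 6 < 7 < 8 < 9 < 10 < 11 and write every simplex with vertices in increasing order. Then dim K = 2 and the simplices of K are:

  0-simplices (12): [0], [1], [2], [3], [4], [5], [6], [7], [8], [9], [10], [11]
  1-simplices (23): (23 of them)
  2-simplices (12): [5,6,7], [5,6,11], [5,7,10], [5,8,10], [5,8,11], [6,7,9], [6,9,10], [6,10,11], [7,8,9], [7,8,11], [7,10,11], [8,9,10]

so the chain groups are C_0 ≅ Z^12, C_1 ≅ Z^23, C_2 ≅ Z^12.

Boundary ∂_1: C_1 → C_0 maps an edge to its endpoints' difference, ∂[p,q] = q − p. For instance
  ∂[1,3] = [3] − [1].
The resulting 12×23 matrix has rank 10, and its Smith normal form has invariant factors (1,1,1,1,1,1,1,1,1,1).

Boundary ∂_2: C_2 → C_1 acts by ∂[p,q,r] = [q,r] − [p,r] + [p,q]. For instance
  ∂[7,8,9] = [8,9] − [7,9] + [7,8],
  ∂[6,10,11] = [10,11] − [6,11] + [6,10].
As a 23×12 matrix over Z this has rank 12, with invariant factors (1,1,1,1,1,1,1,1,1,1,1,2).

Computing H_k = (kernel of ∂_k) / (image of ∂_{k+1}):

  H_0: rank C_0 − rank ∂_1 = 12 − 10 = 2, and the invariant factors of ∂_1 are all 1, so H_0 ≅ Z^2.
  H_1: rank ker ∂_1 − rank ∂_2 = (23 − 10) − 12 = 1, and ∂_2 has invariant factor 2 > 1, so H_1 ≅ Z × Z/2.
  H_2: rank ker ∂_2 − rank ∂_3 = (12 − 12) − 0 = 0, and there is no ∂_3, so H_2 ≅ 0.

H_0 = Z^2,  H_1 = Z × Z/2,  H_2 = 0.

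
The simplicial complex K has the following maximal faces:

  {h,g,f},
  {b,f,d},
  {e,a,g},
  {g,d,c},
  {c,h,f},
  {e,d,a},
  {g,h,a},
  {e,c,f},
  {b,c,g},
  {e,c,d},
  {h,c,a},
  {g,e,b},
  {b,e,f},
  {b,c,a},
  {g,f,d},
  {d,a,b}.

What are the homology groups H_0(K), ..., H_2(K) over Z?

H_0 ≅ Z,  H_1 ≅ Z^2,  H_2 ≅ Z.

K has 8 vertices, 24 edges, 16 triangles.
rank ∂_0 = 0, rank ∂_1 = 7 ⇒ b_0 = 8 − 0 − 7 = 1; all invariant factors of ∂_1 are 1 so no torsion. So H_0 ≅ Z.
rank ∂_1 = 7, rank ∂_2 = 15 ⇒ b_1 = 24 − 7 − 15 = 2; all invariant factors of ∂_2 are 1 so no torsion. So H_1 ≅ Z^2.
rank ∂_2 = 15, rank ∂_3 = 0 ⇒ b_2 = 16 − 15 − 0 = 1. So H_2 ≅ Z.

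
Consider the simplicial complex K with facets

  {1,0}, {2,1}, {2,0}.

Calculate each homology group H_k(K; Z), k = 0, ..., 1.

H_0 ≅ Z,  H_1 ≅ Z.

Take the total order 0 < 1 < 2 on the vertex set. Then K (dimension 1) consists of the simplices:

  0-simplices (3): [0], [1], [2]
  1-simplices (3): [0,1], [0,2], [1,2]

so the chain groups are C_0 ≅ Z^3, C_1 ≅ Z^3.

The boundary map ∂_1: C_1 → C_0 maps an edge to its endpoints' difference, ∂[p,q] = q − p. For instance
  ∂[0,1] = [1] − [0].
As a 3×3 matrix over Z this has rank 2, with invariant factors (1,1).

Now H_k = ker ∂_k / im ∂_{k+1}, so:

  H_0: rank C_0 − rank ∂_1 = 3 − 2 = 1, and the invariant factors of ∂_1 are all 1, so H_0 = Z.
  H_1: rank ker ∂_1 − rank ∂_2 = (3 − 2) − 0 = 1, and there is no ∂_2, so H_1 = Z.

(K is a triangulation of the circle S^1.)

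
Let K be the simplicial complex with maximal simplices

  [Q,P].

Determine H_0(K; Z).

H_0 = Z.

K has 2 vertices, 1 edge.
rank ∂_0 = 0, rank ∂_1 = 1 ⇒ b_0 = 2 − 0 − 1 = 1; all invariant factors of ∂_1 are 1 so no torsion. So H_0 ≅ Z.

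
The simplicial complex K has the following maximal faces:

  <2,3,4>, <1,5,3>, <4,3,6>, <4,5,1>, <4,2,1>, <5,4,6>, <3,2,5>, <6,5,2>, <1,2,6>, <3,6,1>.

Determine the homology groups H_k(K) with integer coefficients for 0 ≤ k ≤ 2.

H_0 ≅ Z,  H_1 ≅ Z/2,  H_2 = 0.

We work with the vertex ordering 1 < 2 < 3 < 4 < 5 < 6. The simplices of K, each written with vertices in increasing order, are:

  0-simplices (6): [1], [2], [3], [4], [5], [6]
  1-simplices (15): [1,2], [1,3], [1,4], [1,5], [1,6], [2,3], [2,4], [2,5], [2,6], [3,4], [3,5], [3,6], [4,5], [4,6], [5,6]
  2-simplices (10): [1,2,4], [1,2,6], [1,3,5], [1,3,6], [1,4,5], [2,3,4], [2,3,5], [2,5,6], [3,4,6], [4,5,6]

Hence C_0 ≅ Z^6, C_1 ≅ Z^15, C_2 ≅ Z^10.

∂_1: C_1 → C_0 sends each edge [p,q] (with p < q) to q − p. For instance
  ∂[1,6] = [6] − [1].
The 6×15 boundary matrix has rank 5 and Smith normal form diag(1,1,1,1,1).

∂_2: C_2 → C_1 sends each 2-simplex [p,q,r] to [q,r] − [p,r] + [p,q]. For instance
  ∂[1,2,6] = [2,6] − [1,6] + [1,2],
  ∂[2,3,4] = [3,4] − [2,4] + [2,3].
The resulting 15×10 matrix has rank 10, and its Smith normal form has invariant factors (1,1,1,1,1,1,1,1,1,2).

Computing H_k = (kernel of ∂_k) / (image of ∂_{k+1}):

  H_0: rank C_0 − rank ∂_1 = 6 − 5 = 1, and the invariant factors of ∂_1 are all 1, so H_0 ≅ Z.
  H_1: rank ker ∂_1 − rank ∂_2 = (15 − 5) − 10 = 0, and ∂_2 has invariant factor 2 > 1, so H_1 ≅ Z/2.
  H_2: rank ker ∂_2 − rank ∂_3 = (10 − 10) − 0 = 0, and there is no ∂_3, so H_2 ≅ 0.

(K is a triangulation of the real projective plane RP^2.)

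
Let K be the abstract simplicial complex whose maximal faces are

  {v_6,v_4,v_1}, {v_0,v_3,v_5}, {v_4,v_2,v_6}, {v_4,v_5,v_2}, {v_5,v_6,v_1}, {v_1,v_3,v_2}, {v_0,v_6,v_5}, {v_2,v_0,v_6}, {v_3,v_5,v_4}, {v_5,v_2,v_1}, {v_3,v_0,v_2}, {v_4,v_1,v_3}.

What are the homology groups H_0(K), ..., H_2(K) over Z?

Fix the vertex order v_0 < v_1 < v_2 < v_3 < v_4 < v_5 < v_6 and write every simplex with vertices in increasing order. Then dim K = 2 and the simplices of K are:

  0-simplices (7): [v_0], [v_1], [v_2], [v_3], [v_4], [v_5], [v_6]
  1-simplices (18): (18 of them)
  2-simplices (12): (12 of them)

Hence C_0 ≅ Z^7, C_1 ≅ Z^18, C_2 ≅ Z^12.

∂_1: C_1 → C_0 is given by ∂[p,q] = [q] − [p].
The resulting 7×18 matrix has rank 6, and its Smith normal form has invariant factors (1,1,1,1,1,1).

The boundary map ∂_2: C_2 → C_1 sends each 2-simplex [p,q,r] to [q,r] − [p,r] + [p,q]. For instance
  ∂[v_1,v_5,v_6] = [v_5,v_6] − [v_1,v_6] + [v_1,v_5],
  ∂[v_3,v_4,v_5] = [v_4,v_5] − [v_3,v_5] + [v_3,v_4].
As a 18×12 matrix over Z this has rank 12, with invariant factors (1,1,1,1,1,1,1,1,1,1,1,2).

Now H_k = ker ∂_k / im ∂_{k+1}, so:

  H_0: rank C_0 − rank ∂_1 = 7 − 6 = 1, and the invariant factors of ∂_1 are all 1, so H_0 = Z.
  H_1: rank ker ∂_1 − rank ∂_2 = (18 − 6) − 12 = 0, and ∂_2 has invariant factor 2 > 1, so H_1 = Z/2.
  H_2: rank ker ∂_2 − rank ∂_3 = (12 − 12) − 0 = 0, and there is no ∂_3, so H_2 = 0.

H_0 = Z,  H_1 = Z/2,  H_2 = 0.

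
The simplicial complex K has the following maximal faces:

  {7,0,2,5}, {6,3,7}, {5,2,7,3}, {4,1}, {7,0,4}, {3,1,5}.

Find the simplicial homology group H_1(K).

We work with the vertex ordering 0 < 1 < 2 < 3 < 4 < 5 < 6 < 7. The simplices of K, each written with vertices in increasing order, are:

  0-simplices (8): [0], [1], [2], [3], [4], [5], [6], [7]
  1-simplices (16): [0,2], [0,4], [0,5], [0,7], [1,3], [1,4], [1,5], [2,3], [2,5], [2,7], [3,5], [3,6], [3,7], [4,7], [5,7], [6,7]
  2-simplices (10): [0,2,5], [0,2,7], [0,4,7], [0,5,7], [1,3,5], [2,3,5], [2,3,7], [2,5,7], [3,5,7], [3,6,7]
  3-simplices (2): [0,2,5,7], [2,3,5,7]

giving chain groups C_0 ≅ Z^8, C_1 ≅ Z^16, C_2 ≅ Z^10, C_3 ≅ Z^2.

The boundary map ∂_1: C_1 → C_0 sends each edge [p,q] (with p < q) to q − p.
This gives a 8×16 integer matrix of rank 7; reducing to Smith normal form yields diagonal entries (1,1,1,1,1,1,1).

Boundary ∂_2: C_2 → C_1 sends each 2-simplex [p,q,r] to [q,r] − [p,r] + [p,q]. For instance
  ∂[2,3,7] = [3,7] − [2,7] + [2,3],
  ∂[0,4,7] = [4,7] − [0,7] + [0,4].
This gives a 16×10 integer matrix of rank 8; reducing to Smith normal form yields diagonal entries (1,1,1,1,1,1,1,1).

Boundary ∂_3: C_3 → C_2 sends each 3-simplex σ to the alternating sum Σ_i (−1)^i (σ with its i-th vertex removed). For instance
  ∂[2,3,5,7] = [3,5,7] − [2,5,7] + [2,3,7] − [2,3,5],
  ∂[0,2,5,7] = [2,5,7] − [0,5,7] + [0,2,7] − [0,2,5].
As a 10×2 matrix over Z this has rank 2, with invariant factors (1,1).

Reading off H_k = ker ∂_k / im ∂_{k+1}:

  H_1: rank ker ∂_1 − rank ∂_2 = (16 − 7) − 8 = 1, and the invariant factors of ∂_2 are all 1, so H_1 = Z.

H_1 ≅ Z.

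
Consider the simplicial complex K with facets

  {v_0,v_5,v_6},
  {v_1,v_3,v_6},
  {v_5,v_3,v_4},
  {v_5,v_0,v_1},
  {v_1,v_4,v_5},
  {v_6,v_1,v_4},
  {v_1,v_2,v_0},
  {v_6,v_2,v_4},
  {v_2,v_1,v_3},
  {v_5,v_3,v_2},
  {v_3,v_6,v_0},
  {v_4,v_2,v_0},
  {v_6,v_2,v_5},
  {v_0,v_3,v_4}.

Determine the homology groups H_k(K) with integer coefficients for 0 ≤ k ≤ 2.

H_0 = Z,  H_1 = Z^2,  H_2 = Z.

Take the total order v_0 < v_1 < v_2 < v_3 < v_4 < v_5 < v_6 on the vertex set. Then K (dimension 2) consists of the simplices:

  0-simplices (7): [v_0], [v_1], [v_2], [v_3], [v_4], [v_5], [v_6]
  1-simplices (21): (21 of them)
  2-simplices (14): (14 of them)

giving chain groups C_0 ≅ Z^7, C_1 ≅ Z^21, C_2 ≅ Z^14.

Boundary ∂_1: C_1 → C_0 is given by ∂[p,q] = [q] − [p].
The 7×21 boundary matrix has rank 6 and Smith normal form diag(1,1,1,1,1,1).

Boundary ∂_2: C_2 → C_1 maps a triangle to the signed sum of its edges. For instance
  ∂[v_1,v_4,v_6] = [v_4,v_6] − [v_1,v_6] + [v_1,v_4],
  ∂[v_0,v_3,v_4] = [v_3,v_4] − [v_0,v_4] + [v_0,v_3].
As a 21×14 matrix over Z this has rank 13, with invariant factors (1,1,1,1,1,1,1,1,1,1,1,1,1).

Reading off H_k = ker ∂_k / im ∂_{k+1}:

  H_0: rank C_0 − rank ∂_1 = 7 − 6 = 1, and the invariant factors of ∂_1 are all 1, so H_0 ≅ Z.
  H_1: rank ker ∂_1 − rank ∂_2 = (21 − 6) − 13 = 2, and the invariant factors of ∂_2 are all 1, so H_1 ≅ Z^2.
  H_2: rank ker ∂_2 − rank ∂_3 = (14 − 13) − 0 = 1, and there is no ∂_3, so H_2 ≅ Z.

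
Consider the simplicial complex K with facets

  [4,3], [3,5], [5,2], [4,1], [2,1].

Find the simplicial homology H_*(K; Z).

H_0 = Z,  H_1 = Z.

Order the vertices as 1 < 2 < 3 < 4 < 5. Listing each simplex with vertices in this order, K has dimension 1 with simplices:

  0-simplices (5): [1], [2], [3], [4], [5]
  1-simplices (5): [1,2], [1,4], [2,5], [3,4], [3,5]

giving chain groups C_0 ≅ Z^5, C_1 ≅ Z^5.

∂_1: C_1 → C_0 sends each edge [p,q] (with p < q) to q − p.
The resulting 5×5 matrix has rank 4, and its Smith normal form has invariant factors (1,1,1,1).

Now H_k = ker ∂_k / im ∂_{k+1}, so:

  H_0: rank C_0 − rank ∂_1 = 5 − 4 = 1, and the invariant factors of ∂_1 are all 1, so H_0 ≅ Z.
  H_1: rank ker ∂_1 − rank ∂_2 = (5 − 4) − 0 = 1, and there is no ∂_2, so H_1 ≅ Z.

(K is a triangulation of the circle S^1.)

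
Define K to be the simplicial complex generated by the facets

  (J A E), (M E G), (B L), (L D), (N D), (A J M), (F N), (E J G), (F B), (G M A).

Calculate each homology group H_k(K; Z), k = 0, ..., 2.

H_0 ≅ Z^2,  H_1 ≅ Z^2,  H_2 = 0.

We work with the vertex ordering A < B < D < E < F < G < J < L < M < N. The simplices of K, each written with vertices in increasing order, are:

  0-simplices (10): A, B, D, E, F, G, J, L, M, N
  1-simplices (15): AE, AG, AJ, AM, BF, BL, DL, DN, EG, EJ, EM, FN, GJ, GM, JM
  2-simplices (5): AEJ, AGM, AJM, EGJ, EGM

giving chain groups C_0 ≅ Z^10, C_1 ≅ Z^15, C_2 ≅ Z^5.

∂_1: C_1 → C_0 sends each edge [p,q] (with p < q) to q − p.
The resulting 10×15 matrix has rank 8, and its Smith normal form has invariant factors (1,1,1,1,1,1,1,1).

The boundary map ∂_2: C_2 → C_1 maps a triangle to the signed sum of its edges. For instance
  ∂EGJ = GJ − EJ + EG,
  ∂AGM = GM − AM + AG.
This gives a 15×5 integer matrix of rank 5; reducing to Smith normal form yields diagonal entries (1,1,1,1,1).

Computing H_k = (kernel of ∂_k) / (image of ∂_{k+1}):

  H_0: rank C_0 − rank ∂_1 = 10 − 8 = 2, and the invariant factors of ∂_1 are all 1, so H_0 = Z^2.
  H_1: rank ker ∂_1 − rank ∂_2 = (15 − 8) − 5 = 2, and the invariant factors of ∂_2 are all 1, so H_1 = Z^2.
  H_2: rank ker ∂_2 − rank ∂_3 = (5 − 5) − 0 = 0, and there is no ∂_3, so H_2 = 0.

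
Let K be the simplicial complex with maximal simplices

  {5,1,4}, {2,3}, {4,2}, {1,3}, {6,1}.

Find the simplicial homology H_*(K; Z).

H_0 ≅ Z,  H_1 ≅ Z,  H_2 = 0.

K has 6 vertices, 7 edges, 1 triangle.
rank ∂_0 = 0, rank ∂_1 = 5 ⇒ b_0 = 6 − 0 − 5 = 1; all invariant factors of ∂_1 are 1 so no torsion. So H_0 ≅ Z.
rank ∂_1 = 5, rank ∂_2 = 1 ⇒ b_1 = 7 − 5 − 1 = 1; all invariant factors of ∂_2 are 1 so no torsion. So H_1 ≅ Z.
rank ∂_2 = 1, rank ∂_3 = 0 ⇒ b_2 = 1 − 1 − 0 = 0. So H_2 ≅ 0.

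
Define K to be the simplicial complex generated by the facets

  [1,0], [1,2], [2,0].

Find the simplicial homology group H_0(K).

H_0 = Z.

Order the vertices as 0 < 1 < 2. Listing each simplex with vertices in this order, K has dimension 1 with simplices:

  0-simplices (3): [0], [1], [2]
  1-simplices (3): [0,1], [0,2], [1,2]

Hence C_0 ≅ Z^3, C_1 ≅ Z^3.

The boundary map ∂_1: C_1 → C_0 is given by ∂[p,q] = [q] − [p]. For instance
  ∂[0,2] = [2] − [0].
The 3×3 boundary matrix has rank 2 and Smith normal form diag(1,1).

Reading off H_k = ker ∂_k / im ∂_{k+1}:

  H_0: rank C_0 − rank ∂_1 = 3 − 2 = 1, and the invariant factors of ∂_1 are all 1, so H_0 = Z.

(K is a triangulation of the circle S^1.)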